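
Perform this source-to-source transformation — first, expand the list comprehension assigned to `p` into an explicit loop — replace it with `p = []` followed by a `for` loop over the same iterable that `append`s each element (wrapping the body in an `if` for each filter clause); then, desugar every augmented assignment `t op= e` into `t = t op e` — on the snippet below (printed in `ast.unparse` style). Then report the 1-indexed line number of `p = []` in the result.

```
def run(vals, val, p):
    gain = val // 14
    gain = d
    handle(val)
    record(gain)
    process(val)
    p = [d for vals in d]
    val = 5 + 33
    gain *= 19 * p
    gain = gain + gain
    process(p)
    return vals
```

Transformed code:
def run(vals, val, p):
    gain = val // 14
    gain = d
    handle(val)
    record(gain)
    process(val)
    p = []
    for vals in d:
        p.append(d)
    val = 5 + 33
    gain = gain * (19 * p)
    gain = gain + gain
    process(p)
    return vals

7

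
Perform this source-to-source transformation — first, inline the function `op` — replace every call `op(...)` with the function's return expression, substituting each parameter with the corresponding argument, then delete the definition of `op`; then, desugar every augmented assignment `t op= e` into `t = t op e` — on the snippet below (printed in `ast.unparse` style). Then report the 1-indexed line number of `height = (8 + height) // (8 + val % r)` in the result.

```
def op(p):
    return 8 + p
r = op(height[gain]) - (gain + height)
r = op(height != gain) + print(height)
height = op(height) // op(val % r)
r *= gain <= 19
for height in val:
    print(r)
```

3

Transformed code:
r = 8 + height[gain] - (gain + height)
r = 8 + (height != gain) + print(height)
height = (8 + height) // (8 + val % r)
r = r * (gain <= 19)
for height in val:
    print(r)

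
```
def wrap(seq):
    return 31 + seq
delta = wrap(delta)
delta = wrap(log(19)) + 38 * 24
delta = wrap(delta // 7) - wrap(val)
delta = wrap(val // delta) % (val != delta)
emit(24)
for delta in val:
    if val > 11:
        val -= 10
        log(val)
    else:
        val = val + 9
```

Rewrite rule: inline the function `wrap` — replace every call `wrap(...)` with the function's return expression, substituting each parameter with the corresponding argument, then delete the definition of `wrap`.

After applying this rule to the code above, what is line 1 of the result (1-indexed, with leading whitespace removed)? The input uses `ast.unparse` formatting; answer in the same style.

Transformed code:
delta = 31 + delta
delta = 31 + log(19) + 38 * 24
delta = 31 + delta // 7 - (31 + val)
delta = (31 + val // delta) % (val != delta)
emit(24)
for delta in val:
    if val > 11:
        val -= 10
        log(val)
    else:
        val = val + 9

delta = 31 + delta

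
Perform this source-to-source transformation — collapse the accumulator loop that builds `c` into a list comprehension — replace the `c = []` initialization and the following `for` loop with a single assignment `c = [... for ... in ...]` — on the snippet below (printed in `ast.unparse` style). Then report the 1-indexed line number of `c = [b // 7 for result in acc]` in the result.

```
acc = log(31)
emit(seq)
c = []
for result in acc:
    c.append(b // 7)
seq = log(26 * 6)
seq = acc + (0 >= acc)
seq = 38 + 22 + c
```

3

Transformed code:
acc = log(31)
emit(seq)
c = [b // 7 for result in acc]
seq = log(26 * 6)
seq = acc + (0 >= acc)
seq = 38 + 22 + c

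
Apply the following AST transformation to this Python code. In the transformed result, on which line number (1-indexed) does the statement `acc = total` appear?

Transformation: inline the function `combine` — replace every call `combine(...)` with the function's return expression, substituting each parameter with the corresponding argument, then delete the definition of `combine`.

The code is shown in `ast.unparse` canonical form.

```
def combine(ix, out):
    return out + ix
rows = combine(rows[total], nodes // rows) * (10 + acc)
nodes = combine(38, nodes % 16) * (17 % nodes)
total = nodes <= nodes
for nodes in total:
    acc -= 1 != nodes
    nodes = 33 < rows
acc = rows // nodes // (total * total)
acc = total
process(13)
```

Transformed code:
rows = (nodes // rows + rows[total]) * (10 + acc)
nodes = (nodes % 16 + 38) * (17 % nodes)
total = nodes <= nodes
for nodes in total:
    acc -= 1 != nodes
    nodes = 33 < rows
acc = rows // nodes // (total * total)
acc = total
process(13)

8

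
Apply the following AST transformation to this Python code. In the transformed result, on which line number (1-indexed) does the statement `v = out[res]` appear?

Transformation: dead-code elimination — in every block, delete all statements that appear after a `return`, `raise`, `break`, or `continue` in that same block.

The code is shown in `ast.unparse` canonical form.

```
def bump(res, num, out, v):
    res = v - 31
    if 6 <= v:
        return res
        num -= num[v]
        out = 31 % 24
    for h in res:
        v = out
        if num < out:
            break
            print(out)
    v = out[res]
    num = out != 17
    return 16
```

9

Transformed code:
def bump(res, num, out, v):
    res = v - 31
    if 6 <= v:
        return res
    for h in res:
        v = out
        if num < out:
            break
    v = out[res]
    num = out != 17
    return 16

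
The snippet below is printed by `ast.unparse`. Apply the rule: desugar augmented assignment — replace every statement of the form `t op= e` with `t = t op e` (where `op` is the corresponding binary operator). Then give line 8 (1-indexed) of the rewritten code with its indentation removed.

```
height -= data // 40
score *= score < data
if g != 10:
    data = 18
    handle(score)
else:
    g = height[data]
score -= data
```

score = score - data

Transformed code:
height = height - data // 40
score = score * (score < data)
if g != 10:
    data = 18
    handle(score)
else:
    g = height[data]
score = score - data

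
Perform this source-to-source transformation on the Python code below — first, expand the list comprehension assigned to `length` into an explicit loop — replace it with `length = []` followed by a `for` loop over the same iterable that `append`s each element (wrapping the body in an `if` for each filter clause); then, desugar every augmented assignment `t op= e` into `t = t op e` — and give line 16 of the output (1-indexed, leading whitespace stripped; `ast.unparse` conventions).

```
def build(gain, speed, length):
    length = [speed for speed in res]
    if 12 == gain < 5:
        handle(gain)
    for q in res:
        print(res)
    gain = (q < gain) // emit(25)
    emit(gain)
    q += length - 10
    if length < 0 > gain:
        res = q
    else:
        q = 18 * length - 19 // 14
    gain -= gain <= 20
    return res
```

Transformed code:
def build(gain, speed, length):
    length = []
    for speed in res:
        length.append(speed)
    if 12 == gain < 5:
        handle(gain)
    for q in res:
        print(res)
    gain = (q < gain) // emit(25)
    emit(gain)
    q = q + (length - 10)
    if length < 0 > gain:
        res = q
    else:
        q = 18 * length - 19 // 14
    gain = gain - (gain <= 20)
    return res

gain = gain - (gain <= 20)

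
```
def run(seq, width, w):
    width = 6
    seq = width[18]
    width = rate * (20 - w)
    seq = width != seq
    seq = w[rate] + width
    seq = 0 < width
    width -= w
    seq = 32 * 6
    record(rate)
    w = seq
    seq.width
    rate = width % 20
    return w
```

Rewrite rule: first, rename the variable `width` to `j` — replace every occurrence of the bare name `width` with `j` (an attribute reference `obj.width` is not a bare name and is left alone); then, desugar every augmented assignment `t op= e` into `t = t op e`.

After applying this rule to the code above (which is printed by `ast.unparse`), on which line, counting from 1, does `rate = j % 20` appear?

13

Transformed code:
def run(seq, j, w):
    j = 6
    seq = j[18]
    j = rate * (20 - w)
    seq = j != seq
    seq = w[rate] + j
    seq = 0 < j
    j = j - w
    seq = 32 * 6
    record(rate)
    w = seq
    seq.width
    rate = j % 20
    return w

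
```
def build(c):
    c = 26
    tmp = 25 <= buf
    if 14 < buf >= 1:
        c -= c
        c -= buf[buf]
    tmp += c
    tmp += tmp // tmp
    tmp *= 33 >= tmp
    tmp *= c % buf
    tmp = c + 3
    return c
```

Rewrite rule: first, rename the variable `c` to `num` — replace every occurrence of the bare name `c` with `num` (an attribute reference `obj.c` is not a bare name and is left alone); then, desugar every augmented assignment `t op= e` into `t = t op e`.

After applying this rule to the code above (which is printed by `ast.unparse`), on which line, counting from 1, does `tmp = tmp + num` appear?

7

Transformed code:
def build(num):
    num = 26
    tmp = 25 <= buf
    if 14 < buf >= 1:
        num = num - num
        num = num - buf[buf]
    tmp = tmp + num
    tmp = tmp + tmp // tmp
    tmp = tmp * (33 >= tmp)
    tmp = tmp * (num % buf)
    tmp = num + 3
    return num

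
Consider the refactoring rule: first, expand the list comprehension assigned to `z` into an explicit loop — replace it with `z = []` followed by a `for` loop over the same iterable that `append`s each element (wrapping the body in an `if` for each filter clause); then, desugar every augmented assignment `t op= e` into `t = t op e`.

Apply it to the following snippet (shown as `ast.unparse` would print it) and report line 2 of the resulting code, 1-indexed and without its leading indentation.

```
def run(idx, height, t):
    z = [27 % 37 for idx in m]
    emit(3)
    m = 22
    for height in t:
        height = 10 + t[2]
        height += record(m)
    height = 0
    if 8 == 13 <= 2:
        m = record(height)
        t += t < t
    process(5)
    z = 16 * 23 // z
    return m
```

z = []

Transformed code:
def run(idx, height, t):
    z = []
    for idx in m:
        z.append(27 % 37)
    emit(3)
    m = 22
    for height in t:
        height = 10 + t[2]
        height = height + record(m)
    height = 0
    if 8 == 13 <= 2:
        m = record(height)
        t = t + (t < t)
    process(5)
    z = 16 * 23 // z
    return m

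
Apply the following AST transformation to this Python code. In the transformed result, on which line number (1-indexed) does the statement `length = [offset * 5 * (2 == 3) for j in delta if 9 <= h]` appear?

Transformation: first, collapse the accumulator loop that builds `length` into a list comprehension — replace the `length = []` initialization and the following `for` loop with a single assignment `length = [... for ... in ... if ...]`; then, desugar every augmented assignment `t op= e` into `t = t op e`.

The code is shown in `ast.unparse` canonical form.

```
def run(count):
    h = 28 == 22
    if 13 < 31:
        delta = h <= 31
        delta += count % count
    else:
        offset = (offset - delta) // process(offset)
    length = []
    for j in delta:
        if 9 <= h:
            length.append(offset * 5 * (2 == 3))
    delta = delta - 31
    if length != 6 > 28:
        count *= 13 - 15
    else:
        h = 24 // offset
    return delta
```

Transformed code:
def run(count):
    h = 28 == 22
    if 13 < 31:
        delta = h <= 31
        delta = delta + count % count
    else:
        offset = (offset - delta) // process(offset)
    length = [offset * 5 * (2 == 3) for j in delta if 9 <= h]
    delta = delta - 31
    if length != 6 > 28:
        count = count * (13 - 15)
    else:
        h = 24 // offset
    return delta

8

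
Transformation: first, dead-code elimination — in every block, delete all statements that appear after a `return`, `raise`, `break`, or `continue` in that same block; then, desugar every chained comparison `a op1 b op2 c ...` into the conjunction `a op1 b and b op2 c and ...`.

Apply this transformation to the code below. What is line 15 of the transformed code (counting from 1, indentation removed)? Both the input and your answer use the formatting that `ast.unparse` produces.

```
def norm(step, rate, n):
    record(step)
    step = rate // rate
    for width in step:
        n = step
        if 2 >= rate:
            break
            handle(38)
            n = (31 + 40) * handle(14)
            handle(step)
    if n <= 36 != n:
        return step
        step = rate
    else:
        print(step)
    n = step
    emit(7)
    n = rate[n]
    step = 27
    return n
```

step = 27

Transformed code:
def norm(step, rate, n):
    record(step)
    step = rate // rate
    for width in step:
        n = step
        if 2 >= rate:
            break
    if n <= 36 and 36 != n:
        return step
    else:
        print(step)
    n = step
    emit(7)
    n = rate[n]
    step = 27
    return n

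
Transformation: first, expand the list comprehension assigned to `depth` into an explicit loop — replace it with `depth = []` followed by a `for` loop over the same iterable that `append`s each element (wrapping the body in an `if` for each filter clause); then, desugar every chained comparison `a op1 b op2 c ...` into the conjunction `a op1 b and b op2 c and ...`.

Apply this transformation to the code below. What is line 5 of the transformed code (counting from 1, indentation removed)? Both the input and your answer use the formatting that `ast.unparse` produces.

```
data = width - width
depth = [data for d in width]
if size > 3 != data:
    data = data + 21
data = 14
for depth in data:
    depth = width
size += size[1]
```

Transformed code:
data = width - width
depth = []
for d in width:
    depth.append(data)
if size > 3 and 3 != data:
    data = data + 21
data = 14
for depth in data:
    depth = width
size += size[1]

if size > 3 and 3 != data:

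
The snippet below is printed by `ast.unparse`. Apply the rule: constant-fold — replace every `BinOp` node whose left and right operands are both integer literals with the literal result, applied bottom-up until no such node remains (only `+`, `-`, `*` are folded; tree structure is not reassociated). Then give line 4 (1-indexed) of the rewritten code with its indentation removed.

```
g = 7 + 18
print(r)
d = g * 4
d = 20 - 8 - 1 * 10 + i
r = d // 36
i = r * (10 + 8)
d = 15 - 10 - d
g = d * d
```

d = 2 + i

Transformed code:
g = 25
print(r)
d = g * 4
d = 2 + i
r = d // 36
i = r * 18
d = 5 - d
g = d * d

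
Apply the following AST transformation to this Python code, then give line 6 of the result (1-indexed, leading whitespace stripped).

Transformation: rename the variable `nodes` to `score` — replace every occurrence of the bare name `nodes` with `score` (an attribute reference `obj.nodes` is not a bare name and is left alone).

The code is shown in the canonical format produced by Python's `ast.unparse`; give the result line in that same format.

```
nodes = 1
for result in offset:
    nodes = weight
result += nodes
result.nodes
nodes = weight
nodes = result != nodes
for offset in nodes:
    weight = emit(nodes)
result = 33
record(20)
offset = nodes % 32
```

Transformed code:
score = 1
for result in offset:
    score = weight
result += score
result.nodes
score = weight
score = result != score
for offset in score:
    weight = emit(score)
result = 33
record(20)
offset = score % 32

score = weight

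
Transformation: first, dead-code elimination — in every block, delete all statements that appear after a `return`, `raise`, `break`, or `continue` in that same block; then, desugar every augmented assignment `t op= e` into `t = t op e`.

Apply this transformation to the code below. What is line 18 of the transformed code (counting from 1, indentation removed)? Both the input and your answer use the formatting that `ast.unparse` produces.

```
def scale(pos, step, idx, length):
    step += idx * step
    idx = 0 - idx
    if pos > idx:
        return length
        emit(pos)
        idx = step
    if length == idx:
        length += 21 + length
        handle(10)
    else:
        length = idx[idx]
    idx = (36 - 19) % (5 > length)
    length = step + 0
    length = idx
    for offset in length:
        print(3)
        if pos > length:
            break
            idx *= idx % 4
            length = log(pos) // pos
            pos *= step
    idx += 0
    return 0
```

idx = idx + 0

Transformed code:
def scale(pos, step, idx, length):
    step = step + idx * step
    idx = 0 - idx
    if pos > idx:
        return length
    if length == idx:
        length = length + (21 + length)
        handle(10)
    else:
        length = idx[idx]
    idx = (36 - 19) % (5 > length)
    length = step + 0
    length = idx
    for offset in length:
        print(3)
        if pos > length:
            break
    idx = idx + 0
    return 0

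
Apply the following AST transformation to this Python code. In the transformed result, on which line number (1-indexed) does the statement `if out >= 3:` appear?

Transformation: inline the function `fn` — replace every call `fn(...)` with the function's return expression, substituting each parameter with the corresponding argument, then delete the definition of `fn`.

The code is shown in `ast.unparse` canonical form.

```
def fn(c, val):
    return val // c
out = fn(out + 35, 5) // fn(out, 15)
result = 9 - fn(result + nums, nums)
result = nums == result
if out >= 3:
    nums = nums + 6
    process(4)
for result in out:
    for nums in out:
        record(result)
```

Transformed code:
out = 5 // (out + 35) // (15 // out)
result = 9 - nums // (result + nums)
result = nums == result
if out >= 3:
    nums = nums + 6
    process(4)
for result in out:
    for nums in out:
        record(result)

4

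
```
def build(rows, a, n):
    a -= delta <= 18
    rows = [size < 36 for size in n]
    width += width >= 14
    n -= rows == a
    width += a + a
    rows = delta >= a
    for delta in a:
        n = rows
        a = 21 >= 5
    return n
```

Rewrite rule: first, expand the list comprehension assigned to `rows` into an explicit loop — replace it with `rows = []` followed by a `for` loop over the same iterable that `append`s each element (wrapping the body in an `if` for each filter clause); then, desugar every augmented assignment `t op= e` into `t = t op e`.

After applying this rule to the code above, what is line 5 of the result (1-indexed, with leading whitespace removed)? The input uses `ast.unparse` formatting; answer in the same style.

Transformed code:
def build(rows, a, n):
    a = a - (delta <= 18)
    rows = []
    for size in n:
        rows.append(size < 36)
    width = width + (width >= 14)
    n = n - (rows == a)
    width = width + (a + a)
    rows = delta >= a
    for delta in a:
        n = rows
        a = 21 >= 5
    return n

rows.append(size < 36)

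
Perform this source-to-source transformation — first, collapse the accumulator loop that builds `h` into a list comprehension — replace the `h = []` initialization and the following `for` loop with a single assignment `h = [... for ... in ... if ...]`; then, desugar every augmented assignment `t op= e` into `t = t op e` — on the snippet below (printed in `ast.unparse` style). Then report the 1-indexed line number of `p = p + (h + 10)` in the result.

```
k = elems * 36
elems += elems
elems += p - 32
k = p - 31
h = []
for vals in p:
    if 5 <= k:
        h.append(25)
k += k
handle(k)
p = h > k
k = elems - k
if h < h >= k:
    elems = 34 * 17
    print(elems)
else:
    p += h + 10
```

Transformed code:
k = elems * 36
elems = elems + elems
elems = elems + (p - 32)
k = p - 31
h = [25 for vals in p if 5 <= k]
k = k + k
handle(k)
p = h > k
k = elems - k
if h < h >= k:
    elems = 34 * 17
    print(elems)
else:
    p = p + (h + 10)

14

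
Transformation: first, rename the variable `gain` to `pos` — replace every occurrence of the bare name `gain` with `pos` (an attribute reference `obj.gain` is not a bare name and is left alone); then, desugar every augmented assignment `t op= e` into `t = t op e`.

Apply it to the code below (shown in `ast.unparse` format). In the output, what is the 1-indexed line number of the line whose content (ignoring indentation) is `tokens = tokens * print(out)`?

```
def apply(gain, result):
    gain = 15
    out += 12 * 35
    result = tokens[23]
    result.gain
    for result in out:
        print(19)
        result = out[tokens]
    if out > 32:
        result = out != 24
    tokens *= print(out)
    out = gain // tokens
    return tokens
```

Transformed code:
def apply(pos, result):
    pos = 15
    out = out + 12 * 35
    result = tokens[23]
    result.gain
    for result in out:
        print(19)
        result = out[tokens]
    if out > 32:
        result = out != 24
    tokens = tokens * print(out)
    out = pos // tokens
    return tokens

11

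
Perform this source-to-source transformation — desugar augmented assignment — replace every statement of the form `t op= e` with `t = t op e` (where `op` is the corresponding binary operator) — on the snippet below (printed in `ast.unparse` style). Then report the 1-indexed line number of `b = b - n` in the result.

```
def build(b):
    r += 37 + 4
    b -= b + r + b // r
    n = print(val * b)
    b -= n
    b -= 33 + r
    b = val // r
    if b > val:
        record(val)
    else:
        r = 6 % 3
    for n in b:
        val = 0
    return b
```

5

Transformed code:
def build(b):
    r = r + (37 + 4)
    b = b - (b + r + b // r)
    n = print(val * b)
    b = b - n
    b = b - (33 + r)
    b = val // r
    if b > val:
        record(val)
    else:
        r = 6 % 3
    for n in b:
        val = 0
    return b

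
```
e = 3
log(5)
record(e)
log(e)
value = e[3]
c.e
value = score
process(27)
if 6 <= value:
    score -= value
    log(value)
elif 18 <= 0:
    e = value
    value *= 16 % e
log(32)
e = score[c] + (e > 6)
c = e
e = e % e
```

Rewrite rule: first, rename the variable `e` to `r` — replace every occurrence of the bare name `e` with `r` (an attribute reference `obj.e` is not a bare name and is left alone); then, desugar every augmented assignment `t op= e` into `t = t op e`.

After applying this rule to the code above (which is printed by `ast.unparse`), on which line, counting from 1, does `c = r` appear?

17

Transformed code:
r = 3
log(5)
record(r)
log(r)
value = r[3]
c.e
value = score
process(27)
if 6 <= value:
    score = score - value
    log(value)
elif 18 <= 0:
    r = value
    value = value * (16 % r)
log(32)
r = score[c] + (r > 6)
c = r
r = r % r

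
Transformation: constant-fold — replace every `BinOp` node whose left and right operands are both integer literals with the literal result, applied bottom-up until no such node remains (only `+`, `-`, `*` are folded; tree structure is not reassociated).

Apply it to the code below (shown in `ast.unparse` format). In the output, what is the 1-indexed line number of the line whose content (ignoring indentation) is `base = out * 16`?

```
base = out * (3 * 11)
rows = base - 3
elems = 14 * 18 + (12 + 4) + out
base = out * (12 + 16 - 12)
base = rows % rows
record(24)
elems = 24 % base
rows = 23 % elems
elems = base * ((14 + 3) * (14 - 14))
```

4

Transformed code:
base = out * 33
rows = base - 3
elems = 268 + out
base = out * 16
base = rows % rows
record(24)
elems = 24 % base
rows = 23 % elems
elems = base * 0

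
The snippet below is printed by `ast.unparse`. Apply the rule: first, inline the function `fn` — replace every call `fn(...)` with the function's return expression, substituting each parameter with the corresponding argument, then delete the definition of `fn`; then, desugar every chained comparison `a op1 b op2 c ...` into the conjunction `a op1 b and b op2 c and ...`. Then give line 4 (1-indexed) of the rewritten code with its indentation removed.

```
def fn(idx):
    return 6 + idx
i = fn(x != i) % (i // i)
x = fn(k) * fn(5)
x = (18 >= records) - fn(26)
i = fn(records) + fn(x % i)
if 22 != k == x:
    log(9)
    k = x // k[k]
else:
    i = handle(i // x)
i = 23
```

Transformed code:
i = (6 + (x != i)) % (i // i)
x = (6 + k) * (6 + 5)
x = (18 >= records) - (6 + 26)
i = 6 + records + (6 + x % i)
if 22 != k and k == x:
    log(9)
    k = x // k[k]
else:
    i = handle(i // x)
i = 23

i = 6 + records + (6 + x % i)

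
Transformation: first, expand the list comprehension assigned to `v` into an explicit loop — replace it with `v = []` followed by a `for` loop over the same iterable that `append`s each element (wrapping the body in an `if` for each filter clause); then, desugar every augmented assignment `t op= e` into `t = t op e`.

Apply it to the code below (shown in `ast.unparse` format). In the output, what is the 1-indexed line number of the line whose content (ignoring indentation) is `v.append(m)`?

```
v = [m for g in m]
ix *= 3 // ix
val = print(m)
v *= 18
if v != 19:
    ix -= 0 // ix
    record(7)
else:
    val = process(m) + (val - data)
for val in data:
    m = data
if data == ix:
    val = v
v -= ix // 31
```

Transformed code:
v = []
for g in m:
    v.append(m)
ix = ix * (3 // ix)
val = print(m)
v = v * 18
if v != 19:
    ix = ix - 0 // ix
    record(7)
else:
    val = process(m) + (val - data)
for val in data:
    m = data
if data == ix:
    val = v
v = v - ix // 31

3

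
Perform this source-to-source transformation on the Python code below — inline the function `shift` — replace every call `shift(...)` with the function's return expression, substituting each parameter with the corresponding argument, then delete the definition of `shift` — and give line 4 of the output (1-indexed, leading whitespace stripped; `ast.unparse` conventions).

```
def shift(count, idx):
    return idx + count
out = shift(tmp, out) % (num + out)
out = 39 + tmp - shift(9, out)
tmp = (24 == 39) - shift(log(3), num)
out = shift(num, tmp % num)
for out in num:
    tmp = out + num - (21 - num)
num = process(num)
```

out = tmp % num + num

Transformed code:
out = (out + tmp) % (num + out)
out = 39 + tmp - (out + 9)
tmp = (24 == 39) - (num + log(3))
out = tmp % num + num
for out in num:
    tmp = out + num - (21 - num)
num = process(num)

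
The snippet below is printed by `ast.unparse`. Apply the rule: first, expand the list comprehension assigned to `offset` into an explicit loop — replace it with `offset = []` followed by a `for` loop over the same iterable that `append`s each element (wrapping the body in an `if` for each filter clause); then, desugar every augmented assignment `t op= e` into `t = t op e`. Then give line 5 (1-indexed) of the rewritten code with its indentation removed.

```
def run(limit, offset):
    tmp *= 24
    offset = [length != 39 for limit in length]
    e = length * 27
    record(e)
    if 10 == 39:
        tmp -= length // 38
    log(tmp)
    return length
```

Transformed code:
def run(limit, offset):
    tmp = tmp * 24
    offset = []
    for limit in length:
        offset.append(length != 39)
    e = length * 27
    record(e)
    if 10 == 39:
        tmp = tmp - length // 38
    log(tmp)
    return length

offset.append(length != 39)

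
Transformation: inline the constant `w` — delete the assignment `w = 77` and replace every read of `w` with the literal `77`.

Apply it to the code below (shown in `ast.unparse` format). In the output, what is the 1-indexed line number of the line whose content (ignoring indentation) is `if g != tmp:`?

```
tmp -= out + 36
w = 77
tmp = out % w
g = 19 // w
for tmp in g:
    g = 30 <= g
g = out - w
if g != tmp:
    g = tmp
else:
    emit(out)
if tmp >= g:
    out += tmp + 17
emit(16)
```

Transformed code:
tmp -= out + 36
tmp = out % 77
g = 19 // 77
for tmp in g:
    g = 30 <= g
g = out - 77
if g != tmp:
    g = tmp
else:
    emit(out)
if tmp >= g:
    out += tmp + 17
emit(16)

7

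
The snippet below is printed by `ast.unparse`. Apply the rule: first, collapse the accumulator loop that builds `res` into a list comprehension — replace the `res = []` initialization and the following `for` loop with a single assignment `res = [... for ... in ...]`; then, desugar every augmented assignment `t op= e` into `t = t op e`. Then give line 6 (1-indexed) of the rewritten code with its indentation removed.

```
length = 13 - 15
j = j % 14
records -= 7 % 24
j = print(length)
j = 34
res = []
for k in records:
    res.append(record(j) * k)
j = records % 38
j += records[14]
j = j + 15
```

Transformed code:
length = 13 - 15
j = j % 14
records = records - 7 % 24
j = print(length)
j = 34
res = [record(j) * k for k in records]
j = records % 38
j = j + records[14]
j = j + 15

res = [record(j) * k for k in records]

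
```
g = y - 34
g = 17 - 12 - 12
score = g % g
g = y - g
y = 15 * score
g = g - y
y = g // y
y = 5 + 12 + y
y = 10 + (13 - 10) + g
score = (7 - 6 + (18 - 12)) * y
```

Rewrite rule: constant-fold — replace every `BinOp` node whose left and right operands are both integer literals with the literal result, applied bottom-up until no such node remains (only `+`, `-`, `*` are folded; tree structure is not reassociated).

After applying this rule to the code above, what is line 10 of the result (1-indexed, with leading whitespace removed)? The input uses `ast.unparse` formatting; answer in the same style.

Transformed code:
g = y - 34
g = -7
score = g % g
g = y - g
y = 15 * score
g = g - y
y = g // y
y = 17 + y
y = 13 + g
score = 7 * y

score = 7 * y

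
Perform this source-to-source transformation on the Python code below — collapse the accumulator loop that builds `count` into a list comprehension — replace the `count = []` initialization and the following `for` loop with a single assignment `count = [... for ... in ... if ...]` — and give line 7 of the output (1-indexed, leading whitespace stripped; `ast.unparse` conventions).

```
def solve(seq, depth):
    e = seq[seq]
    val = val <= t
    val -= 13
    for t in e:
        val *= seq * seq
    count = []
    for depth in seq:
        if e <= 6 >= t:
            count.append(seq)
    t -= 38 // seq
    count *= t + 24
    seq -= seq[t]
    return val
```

count = [seq for depth in seq if e <= 6 >= t]

Transformed code:
def solve(seq, depth):
    e = seq[seq]
    val = val <= t
    val -= 13
    for t in e:
        val *= seq * seq
    count = [seq for depth in seq if e <= 6 >= t]
    t -= 38 // seq
    count *= t + 24
    seq -= seq[t]
    return val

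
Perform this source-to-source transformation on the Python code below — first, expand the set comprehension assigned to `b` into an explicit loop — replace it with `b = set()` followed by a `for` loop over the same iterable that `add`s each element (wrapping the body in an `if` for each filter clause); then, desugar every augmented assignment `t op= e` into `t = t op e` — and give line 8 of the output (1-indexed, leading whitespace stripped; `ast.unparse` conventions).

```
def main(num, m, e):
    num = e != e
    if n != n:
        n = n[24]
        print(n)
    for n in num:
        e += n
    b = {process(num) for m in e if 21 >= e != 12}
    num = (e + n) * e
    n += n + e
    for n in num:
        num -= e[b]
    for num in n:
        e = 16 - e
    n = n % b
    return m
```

Transformed code:
def main(num, m, e):
    num = e != e
    if n != n:
        n = n[24]
        print(n)
    for n in num:
        e = e + n
    b = set()
    for m in e:
        if 21 >= e != 12:
            b.add(process(num))
    num = (e + n) * e
    n = n + (n + e)
    for n in num:
        num = num - e[b]
    for num in n:
        e = 16 - e
    n = n % b
    return m

b = set()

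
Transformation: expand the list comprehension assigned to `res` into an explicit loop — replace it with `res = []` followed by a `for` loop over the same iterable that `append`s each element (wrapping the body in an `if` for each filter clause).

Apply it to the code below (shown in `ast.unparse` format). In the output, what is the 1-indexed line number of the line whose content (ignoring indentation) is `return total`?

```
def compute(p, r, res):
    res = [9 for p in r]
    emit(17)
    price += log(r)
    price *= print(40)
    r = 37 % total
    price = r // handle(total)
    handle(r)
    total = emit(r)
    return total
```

Transformed code:
def compute(p, r, res):
    res = []
    for p in r:
        res.append(9)
    emit(17)
    price += log(r)
    price *= print(40)
    r = 37 % total
    price = r // handle(total)
    handle(r)
    total = emit(r)
    return total

12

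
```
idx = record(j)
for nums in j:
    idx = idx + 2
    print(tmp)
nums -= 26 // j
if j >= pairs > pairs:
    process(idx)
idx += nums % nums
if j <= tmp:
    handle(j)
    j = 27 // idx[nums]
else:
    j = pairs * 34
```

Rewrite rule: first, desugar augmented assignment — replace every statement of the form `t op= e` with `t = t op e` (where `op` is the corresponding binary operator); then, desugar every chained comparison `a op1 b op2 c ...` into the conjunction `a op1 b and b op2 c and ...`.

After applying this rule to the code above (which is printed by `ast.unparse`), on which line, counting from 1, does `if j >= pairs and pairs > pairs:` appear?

6

Transformed code:
idx = record(j)
for nums in j:
    idx = idx + 2
    print(tmp)
nums = nums - 26 // j
if j >= pairs and pairs > pairs:
    process(idx)
idx = idx + nums % nums
if j <= tmp:
    handle(j)
    j = 27 // idx[nums]
else:
    j = pairs * 34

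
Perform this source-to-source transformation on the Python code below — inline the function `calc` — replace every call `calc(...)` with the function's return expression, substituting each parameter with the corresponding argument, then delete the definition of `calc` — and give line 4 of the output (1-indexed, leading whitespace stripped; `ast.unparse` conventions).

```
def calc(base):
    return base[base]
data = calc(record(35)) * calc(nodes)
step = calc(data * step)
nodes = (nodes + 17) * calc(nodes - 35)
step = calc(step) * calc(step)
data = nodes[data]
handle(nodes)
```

step = step[step] * step[step]

Transformed code:
data = record(35)[record(35)] * nodes[nodes]
step = (data * step)[data * step]
nodes = (nodes + 17) * (nodes - 35)[nodes - 35]
step = step[step] * step[step]
data = nodes[data]
handle(nodes)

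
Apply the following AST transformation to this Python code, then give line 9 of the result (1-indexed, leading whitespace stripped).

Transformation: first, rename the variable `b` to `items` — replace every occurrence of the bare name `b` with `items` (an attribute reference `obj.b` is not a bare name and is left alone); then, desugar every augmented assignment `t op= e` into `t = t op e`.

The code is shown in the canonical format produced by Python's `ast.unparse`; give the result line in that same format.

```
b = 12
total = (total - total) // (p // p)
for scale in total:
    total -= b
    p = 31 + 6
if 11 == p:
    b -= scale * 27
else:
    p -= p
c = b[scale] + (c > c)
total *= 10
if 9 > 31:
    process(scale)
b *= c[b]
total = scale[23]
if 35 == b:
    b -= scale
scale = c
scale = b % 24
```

Transformed code:
items = 12
total = (total - total) // (p // p)
for scale in total:
    total = total - items
    p = 31 + 6
if 11 == p:
    items = items - scale * 27
else:
    p = p - p
c = items[scale] + (c > c)
total = total * 10
if 9 > 31:
    process(scale)
items = items * c[items]
total = scale[23]
if 35 == items:
    items = items - scale
scale = c
scale = items % 24

p = p - p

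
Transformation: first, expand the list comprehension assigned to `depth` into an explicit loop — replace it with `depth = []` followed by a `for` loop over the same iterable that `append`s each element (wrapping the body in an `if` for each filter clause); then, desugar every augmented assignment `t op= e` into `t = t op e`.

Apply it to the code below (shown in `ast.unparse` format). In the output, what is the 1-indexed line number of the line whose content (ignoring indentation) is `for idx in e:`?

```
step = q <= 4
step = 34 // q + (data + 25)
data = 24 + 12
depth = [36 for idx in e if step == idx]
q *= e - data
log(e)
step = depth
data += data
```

Transformed code:
step = q <= 4
step = 34 // q + (data + 25)
data = 24 + 12
depth = []
for idx in e:
    if step == idx:
        depth.append(36)
q = q * (e - data)
log(e)
step = depth
data = data + data

5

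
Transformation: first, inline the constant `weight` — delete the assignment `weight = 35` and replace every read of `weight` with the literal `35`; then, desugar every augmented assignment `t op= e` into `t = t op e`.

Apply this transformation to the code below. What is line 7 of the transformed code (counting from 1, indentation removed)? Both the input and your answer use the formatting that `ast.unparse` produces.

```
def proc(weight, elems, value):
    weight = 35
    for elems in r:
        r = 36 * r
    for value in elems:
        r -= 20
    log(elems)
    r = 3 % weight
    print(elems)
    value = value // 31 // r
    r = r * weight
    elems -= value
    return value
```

r = 3 % 35

Transformed code:
def proc(weight, elems, value):
    for elems in r:
        r = 36 * r
    for value in elems:
        r = r - 20
    log(elems)
    r = 3 % 35
    print(elems)
    value = value // 31 // r
    r = r * 35
    elems = elems - value
    return value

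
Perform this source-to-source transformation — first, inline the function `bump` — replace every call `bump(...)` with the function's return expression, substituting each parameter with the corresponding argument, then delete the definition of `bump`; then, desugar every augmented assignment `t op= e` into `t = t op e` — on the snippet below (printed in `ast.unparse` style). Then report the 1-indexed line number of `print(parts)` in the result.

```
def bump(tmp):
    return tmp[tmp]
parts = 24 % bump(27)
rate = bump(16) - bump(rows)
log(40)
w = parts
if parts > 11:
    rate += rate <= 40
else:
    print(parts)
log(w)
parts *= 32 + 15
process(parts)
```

8

Transformed code:
parts = 24 % 27[27]
rate = 16[16] - rows[rows]
log(40)
w = parts
if parts > 11:
    rate = rate + (rate <= 40)
else:
    print(parts)
log(w)
parts = parts * (32 + 15)
process(parts)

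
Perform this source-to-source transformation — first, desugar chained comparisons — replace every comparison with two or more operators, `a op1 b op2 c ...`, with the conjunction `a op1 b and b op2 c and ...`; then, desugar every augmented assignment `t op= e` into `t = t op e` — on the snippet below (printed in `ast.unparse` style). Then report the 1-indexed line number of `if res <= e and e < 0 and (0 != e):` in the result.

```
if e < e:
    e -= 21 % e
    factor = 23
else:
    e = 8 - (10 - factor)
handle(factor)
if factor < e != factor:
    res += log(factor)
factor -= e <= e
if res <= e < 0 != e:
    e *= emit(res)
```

10

Transformed code:
if e < e:
    e = e - 21 % e
    factor = 23
else:
    e = 8 - (10 - factor)
handle(factor)
if factor < e and e != factor:
    res = res + log(factor)
factor = factor - (e <= e)
if res <= e and e < 0 and (0 != e):
    e = e * emit(res)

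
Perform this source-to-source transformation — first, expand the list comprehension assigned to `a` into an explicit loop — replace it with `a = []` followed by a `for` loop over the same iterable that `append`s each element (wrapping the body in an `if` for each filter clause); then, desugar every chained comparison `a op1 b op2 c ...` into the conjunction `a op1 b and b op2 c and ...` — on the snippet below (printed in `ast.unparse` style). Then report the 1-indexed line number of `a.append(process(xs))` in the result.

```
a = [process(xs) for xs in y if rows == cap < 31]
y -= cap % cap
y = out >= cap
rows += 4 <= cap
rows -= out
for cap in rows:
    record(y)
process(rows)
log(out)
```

Transformed code:
a = []
for xs in y:
    if rows == cap and cap < 31:
        a.append(process(xs))
y -= cap % cap
y = out >= cap
rows += 4 <= cap
rows -= out
for cap in rows:
    record(y)
process(rows)
log(out)

4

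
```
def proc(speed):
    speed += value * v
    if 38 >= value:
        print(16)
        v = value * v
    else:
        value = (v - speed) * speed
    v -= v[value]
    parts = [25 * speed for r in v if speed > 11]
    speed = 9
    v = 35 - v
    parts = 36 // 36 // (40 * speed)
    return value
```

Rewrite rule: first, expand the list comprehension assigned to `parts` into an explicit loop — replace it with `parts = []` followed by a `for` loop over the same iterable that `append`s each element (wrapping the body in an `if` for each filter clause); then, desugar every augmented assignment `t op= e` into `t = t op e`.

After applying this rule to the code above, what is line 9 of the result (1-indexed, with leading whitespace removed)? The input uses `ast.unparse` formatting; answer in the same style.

Transformed code:
def proc(speed):
    speed = speed + value * v
    if 38 >= value:
        print(16)
        v = value * v
    else:
        value = (v - speed) * speed
    v = v - v[value]
    parts = []
    for r in v:
        if speed > 11:
            parts.append(25 * speed)
    speed = 9
    v = 35 - v
    parts = 36 // 36 // (40 * speed)
    return value

parts = []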